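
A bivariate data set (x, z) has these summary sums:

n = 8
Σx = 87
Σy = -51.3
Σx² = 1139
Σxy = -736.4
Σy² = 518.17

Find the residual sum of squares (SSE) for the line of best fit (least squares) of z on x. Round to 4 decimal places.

Sxx = Σx² − (Σx)²/n = 1139 − 946.125 = 192.875
Sxy = Σxy − (Σx)(Σy)/n = -736.4 − (-557.8875) = -178.5125
Syy = Σy² − (Σy)²/n = 518.17 − 328.96125 = 189.20875
b = Sxy/Sxx = -178.5125/192.875 = -0.925535
SSE = Syy − b·Sxy = 189.20875 − (-0.925535)·(-178.5125) = 23.989242

23.9892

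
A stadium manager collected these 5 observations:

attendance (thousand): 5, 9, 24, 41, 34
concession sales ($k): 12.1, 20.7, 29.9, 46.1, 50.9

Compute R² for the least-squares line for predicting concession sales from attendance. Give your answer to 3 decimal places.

n = 5, Σx = 113, Σy = 159.7, Σxy = 4585.1, Σx² = 3519, Σy² = 6184.93
Sxx = Σx² − (Σx)²/n = 3519 − 2553.8 = 965.2
Sxy = Σxy − (Σx)(Σy)/n = 4585.1 − 3609.22 = 975.88
Syy = Σy² − (Σy)²/n = 6184.93 − 5100.818 = 1084.112
R² = Sxy²/(Sxx·Syy) = (975.88)²/(965.2·1084.112) = 0.910126

0.910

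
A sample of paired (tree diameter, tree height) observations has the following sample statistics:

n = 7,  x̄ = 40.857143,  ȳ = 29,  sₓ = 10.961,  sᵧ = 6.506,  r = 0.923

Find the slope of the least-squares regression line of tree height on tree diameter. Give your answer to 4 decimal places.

b = r · sᵧ/sₓ = 0.923 · 6.506/10.961 = 0.547855

0.5479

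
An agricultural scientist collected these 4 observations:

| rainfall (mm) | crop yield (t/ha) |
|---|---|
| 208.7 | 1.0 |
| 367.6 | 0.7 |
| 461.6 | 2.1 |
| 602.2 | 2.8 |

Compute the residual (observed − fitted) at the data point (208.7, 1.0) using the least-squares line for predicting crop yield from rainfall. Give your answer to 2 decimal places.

0.37

n = 4, Σx = 1640.1, Σy = 6.6, Σxy = 3121.54, Σx² = 754404.85
Sxx = Σx² − (Σx)²/n = 754404.85 − 672482.0025 = 81922.8475
Sxy = Σxy − (Σx)(Σy)/n = 3121.54 − 2706.165 = 415.375
b = Sxy/Sxx = 415.375/81922.8475 = 0.005070
a = ȳ − b·x̄ = 1.65 − 0.005070·410.025 = -0.428958
ŷ(208.7) = -0.428958 + 0.005070·208.7 = 0.629218
residual = y − ŷ = 1.0 − 0.629218 = 0.370782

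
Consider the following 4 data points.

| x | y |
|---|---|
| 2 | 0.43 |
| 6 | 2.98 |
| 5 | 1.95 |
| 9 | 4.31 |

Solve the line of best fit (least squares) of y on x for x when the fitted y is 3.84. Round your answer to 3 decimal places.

8.023

n = 4, Σx = 22, Σy = 9.67, Σxy = 67.28, Σx² = 146
Sxx = Σx² − (Σx)²/n = 146 − 121 = 25
Sxy = Σxy − (Σx)(Σy)/n = 67.28 − 53.185 = 14.095
b = Sxy/Sxx = 14.095/25 = 0.5638
a = ȳ − b·x̄ = 2.4175 − 0.5638·5.5 = -0.6834
Set a + b·x = 3.84: x = (3.84 − (-0.6834)) / 0.5638 = 8.023058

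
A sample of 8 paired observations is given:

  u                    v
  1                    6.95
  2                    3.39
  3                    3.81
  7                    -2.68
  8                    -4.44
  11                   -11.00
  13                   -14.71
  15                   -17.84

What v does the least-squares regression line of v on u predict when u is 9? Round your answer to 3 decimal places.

n = 8, Σx = 60, Σy = -36.52, Σxy = -608.95, Σx² = 642
Sxx = Σx² − (Σx)²/n = 642 − 450 = 192
Sxy = Σxy − (Σx)(Σy)/n = -608.95 − (-273.9) = -335.05
b = Sxy/Sxx = -335.05/192 = -1.745052
a = ȳ − b·x̄ = -4.565 − (-1.745052)·7.5 = 8.522891
ŷ(9) = a + b·9 = 8.522891 + (-1.745052)·9 = -7.182578

-7.183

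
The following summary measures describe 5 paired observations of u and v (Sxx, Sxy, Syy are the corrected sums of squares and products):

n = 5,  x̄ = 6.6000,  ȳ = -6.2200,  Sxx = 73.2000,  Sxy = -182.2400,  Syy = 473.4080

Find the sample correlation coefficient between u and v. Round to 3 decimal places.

r = Sxy/√(Sxx·Syy) = -182.24/√(34653.4656) = -182.24/186.154413 = -0.978972

-0.979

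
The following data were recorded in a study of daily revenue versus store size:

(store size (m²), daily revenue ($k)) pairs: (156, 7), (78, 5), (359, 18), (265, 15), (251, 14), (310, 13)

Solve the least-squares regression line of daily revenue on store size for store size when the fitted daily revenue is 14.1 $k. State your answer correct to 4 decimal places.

282.2373

n = 6, Σx = 1419, Σy = 72, Σxy = 19463, Σx² = 388627
Sxx = Σx² − (Σx)²/n = 388627 − 335593.5 = 53033.5
Sxy = Σxy − (Σx)(Σy)/n = 19463 − 17028 = 2435
b = Sxy/Sxx = 2435/53033.5 = 0.045914
a = ȳ − b·x̄ = 12 − 0.045914·236.5 = 1.141250
Set a + b·x = 14.1: x = (14.1 − 1.141250) / 0.045914 = 282.237310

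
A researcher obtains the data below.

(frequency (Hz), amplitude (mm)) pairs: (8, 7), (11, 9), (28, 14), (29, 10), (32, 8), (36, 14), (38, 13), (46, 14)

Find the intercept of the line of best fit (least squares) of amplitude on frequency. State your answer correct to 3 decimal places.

6.379

n = 8, Σx = 228, Σy = 89, Σxy = 2735, Σx² = 7690
Sxx = Σx² − (Σx)²/n = 7690 − 6498 = 1192
Sxy = Σxy − (Σx)(Σy)/n = 2735 − 2536.5 = 198.5
b = Sxy/Sxx = 198.5/1192 = 0.166527
a = ȳ − b·x̄ = 11.125 − 0.166527·28.5 = 6.378985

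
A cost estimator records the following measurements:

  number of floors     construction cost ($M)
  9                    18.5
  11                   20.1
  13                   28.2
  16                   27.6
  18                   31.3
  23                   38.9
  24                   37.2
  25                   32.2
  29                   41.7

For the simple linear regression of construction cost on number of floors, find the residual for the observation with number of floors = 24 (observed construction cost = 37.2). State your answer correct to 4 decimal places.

n = 9, Σx = 168, Σy = 275.7, Σxy = 5561, Σx² = 3522
Sxx = Σx² − (Σx)²/n = 3522 − 3136 = 386
Sxy = Σxy − (Σx)(Σy)/n = 5561 − 5146.4 = 414.6
b = Sxy/Sxx = 414.6/386 = 1.074093
a = ȳ − b·x̄ = 30.633333 − 1.074093·18.666667 = 10.583592
ŷ(24) = 10.583592 + 1.074093·24 = 36.361831
residual = y − ŷ = 37.2 − 36.361831 = 0.838169

0.8382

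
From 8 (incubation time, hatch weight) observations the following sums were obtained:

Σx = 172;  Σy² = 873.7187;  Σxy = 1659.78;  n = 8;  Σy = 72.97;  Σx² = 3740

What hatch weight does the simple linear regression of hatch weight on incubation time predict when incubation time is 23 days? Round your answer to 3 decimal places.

12.369

Sxx = Σx² − (Σx)²/n = 3740 − 3698 = 42
Sxy = Σxy − (Σx)(Σy)/n = 1659.78 − 1568.855 = 90.925
b = Sxy/Sxx = 90.925/42 = 2.164881
a = ȳ − b·x̄ = 9.12125 − 2.164881·21.5 = -37.423690
ŷ(23) = a + b·23 = -37.423690 + 2.164881·23 = 12.368571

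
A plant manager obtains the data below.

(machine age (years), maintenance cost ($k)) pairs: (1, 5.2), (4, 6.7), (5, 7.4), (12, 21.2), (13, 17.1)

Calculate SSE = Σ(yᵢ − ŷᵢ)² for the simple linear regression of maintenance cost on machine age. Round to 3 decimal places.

20.386

n = 5, Σx = 35, Σy = 57.6, Σxy = 545.7, Σx² = 355, Σy² = 868.54
Sxx = Σx² − (Σx)²/n = 355 − 245 = 110
Sxy = Σxy − (Σx)(Σy)/n = 545.7 − 403.2 = 142.5
Syy = Σy² − (Σy)²/n = 868.54 − 663.552 = 204.988
b = Sxy/Sxx = 142.5/110 = 1.295455
SSE = Syy − b·Sxy = 204.988 − 1.295455·142.5 = 20.385727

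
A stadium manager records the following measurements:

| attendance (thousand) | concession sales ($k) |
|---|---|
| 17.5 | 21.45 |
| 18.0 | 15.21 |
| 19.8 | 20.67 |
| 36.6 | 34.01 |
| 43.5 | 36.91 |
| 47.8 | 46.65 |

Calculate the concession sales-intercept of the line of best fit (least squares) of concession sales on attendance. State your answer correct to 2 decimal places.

n = 6, Σx = 183.2, Σy = 174.9, Σxy = 6138.642, Σx² = 6538.94
Sxx = Σx² − (Σx)²/n = 6538.94 − 5593.706667 = 945.233333
Sxy = Σxy − (Σx)(Σy)/n = 6138.642 − 5340.28 = 798.362
b = Sxy/Sxx = 798.362/945.233333 = 0.844619
a = ȳ − b·x̄ = 29.15 − 0.844619·30.533333 = 3.360968

3.36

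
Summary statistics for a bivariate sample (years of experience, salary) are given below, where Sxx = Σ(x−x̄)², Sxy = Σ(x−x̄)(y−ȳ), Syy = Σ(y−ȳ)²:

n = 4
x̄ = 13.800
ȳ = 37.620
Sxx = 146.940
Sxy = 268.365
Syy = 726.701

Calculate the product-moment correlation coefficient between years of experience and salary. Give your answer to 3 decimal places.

0.821

r = Sxy/√(Sxx·Syy) = 268.365/√(106781.44494) = 268.365/326.774303 = 0.821255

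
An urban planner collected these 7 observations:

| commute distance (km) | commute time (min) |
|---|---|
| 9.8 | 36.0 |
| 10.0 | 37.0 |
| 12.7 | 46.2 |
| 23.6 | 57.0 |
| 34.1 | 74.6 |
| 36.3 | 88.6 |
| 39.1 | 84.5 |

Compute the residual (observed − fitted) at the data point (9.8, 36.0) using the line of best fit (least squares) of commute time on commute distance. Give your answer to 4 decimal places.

n = 7, Σx = 165.6, Σy = 423.9, Σxy = 11718.73, Σx² = 4923.6
Sxx = Σx² − (Σx)²/n = 4923.6 − 3917.622857 = 1005.977143
Sxy = Σxy − (Σx)(Σy)/n = 11718.73 − 10028.262857 = 1690.467143
b = Sxy/Sxx = 1690.467143/1005.977143 = 1.680423
a = ȳ − b·x̄ = 60.557143 − 1.680423·23.657143 = 20.803136
ŷ(9.8) = 20.803136 + 1.680423·9.8 = 37.271281
residual = y − ŷ = 36.0 − 37.271281 = -1.271281

-1.2713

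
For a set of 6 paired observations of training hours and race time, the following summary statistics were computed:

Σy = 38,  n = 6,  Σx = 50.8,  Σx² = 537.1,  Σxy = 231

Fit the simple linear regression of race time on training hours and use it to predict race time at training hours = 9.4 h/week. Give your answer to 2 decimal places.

Sxx = Σx² − (Σx)²/n = 537.1 − 430.106667 = 106.993333
Sxy = Σxy − (Σx)(Σy)/n = 231 − 321.733333 = -90.733333
b = Sxy/Sxx = -90.733333/106.993333 = -0.848028
a = ȳ − b·x̄ = 6.333333 − (-0.848028)·8.466667 = 13.513303
ŷ(9.4) = a + b·9.4 = 13.513303 + (-0.848028)·9.4 = 5.541841

5.54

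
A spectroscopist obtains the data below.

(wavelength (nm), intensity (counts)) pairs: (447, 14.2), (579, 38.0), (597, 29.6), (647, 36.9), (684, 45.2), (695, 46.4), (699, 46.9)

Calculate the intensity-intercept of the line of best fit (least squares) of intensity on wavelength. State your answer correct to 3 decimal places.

-40.674

n = 7, Σx = 4348, Σy = 257.2, Σxy = 165842.8, Σx² = 2749550
Sxx = Σx² − (Σx)²/n = 2749550 − 2700729.142857 = 48820.857143
Sxy = Σxy − (Σx)(Σy)/n = 165842.8 − 159757.942857 = 6084.857143
b = Sxy/Sxx = 6084.857143/48820.857143 = 0.124636
a = ȳ − b·x̄ = 36.742857 − 0.124636·621.142857 = -40.674169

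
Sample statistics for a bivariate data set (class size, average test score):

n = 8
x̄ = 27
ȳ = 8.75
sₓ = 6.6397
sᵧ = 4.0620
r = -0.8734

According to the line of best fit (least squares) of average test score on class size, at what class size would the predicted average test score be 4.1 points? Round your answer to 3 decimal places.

b = r · sᵧ/sₓ = -0.8734 · 4.062/6.6397 = -0.534324
a = ȳ − b·x̄ = 8.75 − (-0.534324)·27 = 23.176747
Set a + b·x = 4.1: x = (4.1 − 23.176747) / (-0.534324) = 35.702586

35.703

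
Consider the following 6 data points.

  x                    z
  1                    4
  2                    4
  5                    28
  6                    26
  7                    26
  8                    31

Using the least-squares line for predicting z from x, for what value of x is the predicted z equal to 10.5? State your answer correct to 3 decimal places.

n = 6, Σx = 29, Σy = 119, Σxy = 738, Σx² = 179
Sxx = Σx² − (Σx)²/n = 179 − 140.166667 = 38.833333
Sxy = Σxy − (Σx)(Σy)/n = 738 − 575.166667 = 162.833333
b = Sxy/Sxx = 162.833333/38.833333 = 4.193133
a = ȳ − b·x̄ = 19.833333 − 4.193133·4.833333 = -0.433476
Set a + b·x = 10.5: x = (10.5 − (-0.433476)) / 4.193133 = 2.607472

2.607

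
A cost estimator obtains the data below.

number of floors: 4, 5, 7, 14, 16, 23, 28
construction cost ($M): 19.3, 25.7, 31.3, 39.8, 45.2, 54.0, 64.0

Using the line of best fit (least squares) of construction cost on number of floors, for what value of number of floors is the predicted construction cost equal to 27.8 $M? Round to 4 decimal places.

n = 7, Σx = 97, Σy = 279.3, Σxy = 4739.2, Σx² = 1855
Sxx = Σx² − (Σx)²/n = 1855 − 1344.142857 = 510.857143
Sxy = Σxy − (Σx)(Σy)/n = 4739.2 − 3870.3 = 868.9
b = Sxy/Sxx = 868.9/510.857143 = 1.700867
a = ȳ − b·x̄ = 39.9 − 1.700867·13.857143 = 16.330845
Set a + b·x = 27.8: x = (27.8 − 16.330845) / 1.700867 = 6.743123

6.7431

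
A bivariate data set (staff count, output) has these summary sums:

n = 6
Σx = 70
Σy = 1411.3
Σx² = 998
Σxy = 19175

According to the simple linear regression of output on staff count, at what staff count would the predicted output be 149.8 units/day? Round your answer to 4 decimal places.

5.9509

Sxx = Σx² − (Σx)²/n = 998 − 816.666667 = 181.333333
Sxy = Σxy − (Σx)(Σy)/n = 19175 − 16465.166667 = 2709.833333
b = Sxy/Sxx = 2709.833333/181.333333 = 14.943934
a = ȳ − b·x̄ = 235.216667 − 14.943934·11.666667 = 60.870772
Set a + b·x = 149.8: x = (149.8 − 60.870772) / 14.943934 = 5.950858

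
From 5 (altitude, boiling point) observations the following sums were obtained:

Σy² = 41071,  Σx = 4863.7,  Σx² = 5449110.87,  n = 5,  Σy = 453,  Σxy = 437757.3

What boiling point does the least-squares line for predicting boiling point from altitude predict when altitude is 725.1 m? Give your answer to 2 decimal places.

91.60

Sxx = Σx² − (Σx)²/n = 5449110.87 − 4731115.538 = 717995.332
Sxy = Σxy − (Σx)(Σy)/n = 437757.3 − 440651.22 = -2893.92
b = Sxy/Sxx = -2893.92/717995.332 = -0.004031
a = ȳ − b·x̄ = 90.6 − (-0.004031)·972.74 = 94.520683
ŷ(725.1) = a + b·725.1 = 94.520683 + (-0.004031)·725.1 = 91.598127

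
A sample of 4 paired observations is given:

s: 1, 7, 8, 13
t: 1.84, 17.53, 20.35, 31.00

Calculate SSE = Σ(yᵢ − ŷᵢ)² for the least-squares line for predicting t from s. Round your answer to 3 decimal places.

1.769

n = 4, Σx = 29, Σy = 70.72, Σxy = 690.35, Σx² = 283, Σy² = 1685.809
Sxx = Σx² − (Σx)²/n = 283 − 210.25 = 72.75
Sxy = Σxy − (Σx)(Σy)/n = 690.35 − 512.72 = 177.63
Syy = Σy² − (Σy)²/n = 1685.809 − 1250.3296 = 435.4794
b = Sxy/Sxx = 177.63/72.75 = 2.441649
SSE = Syy − b·Sxy = 435.4794 − 2.441649·177.63 = 1.769202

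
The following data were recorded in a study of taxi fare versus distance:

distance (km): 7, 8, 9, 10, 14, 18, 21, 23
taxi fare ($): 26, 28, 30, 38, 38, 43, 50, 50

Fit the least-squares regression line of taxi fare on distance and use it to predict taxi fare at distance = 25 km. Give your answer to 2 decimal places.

54.27

n = 8, Σx = 110, Σy = 303, Σxy = 4562, Σx² = 1784
Sxx = Σx² − (Σx)²/n = 1784 − 1512.5 = 271.5
Sxy = Σxy − (Σx)(Σy)/n = 4562 − 4166.25 = 395.75
b = Sxy/Sxx = 395.75/271.5 = 1.457643
a = ȳ − b·x̄ = 37.875 − 1.457643·13.75 = 17.832413
ŷ(25) = a + b·25 = 17.832413 + 1.457643·25 = 54.273481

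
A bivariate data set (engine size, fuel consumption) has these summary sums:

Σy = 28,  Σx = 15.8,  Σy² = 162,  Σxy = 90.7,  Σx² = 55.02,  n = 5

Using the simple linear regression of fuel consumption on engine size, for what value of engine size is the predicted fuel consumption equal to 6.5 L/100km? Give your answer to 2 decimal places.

Sxx = Σx² − (Σx)²/n = 55.02 − 49.928 = 5.092
Sxy = Σxy − (Σx)(Σy)/n = 90.7 − 88.48 = 2.22
b = Sxy/Sxx = 2.22/5.092 = 0.435978
a = ȳ − b·x̄ = 5.6 − 0.435978·3.16 = 4.222310
Set a + b·x = 6.5: x = (6.5 − 4.222310) / 0.435978 = 5.224324

5.22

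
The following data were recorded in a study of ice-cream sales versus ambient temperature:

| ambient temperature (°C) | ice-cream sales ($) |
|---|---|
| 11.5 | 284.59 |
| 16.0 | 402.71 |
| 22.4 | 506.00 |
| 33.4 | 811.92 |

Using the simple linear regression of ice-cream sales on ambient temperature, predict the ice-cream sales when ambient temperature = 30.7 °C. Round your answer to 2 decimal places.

735.01

n = 4, Σx = 83.3, Σy = 2005.22, Σxy = 48168.673, Σx² = 2005.57
Sxx = Σx² − (Σx)²/n = 2005.57 − 1734.7225 = 270.8475
Sxy = Σxy − (Σx)(Σy)/n = 48168.673 − 41758.7065 = 6409.9665
b = Sxy/Sxx = 6409.9665/270.8475 = 23.666331
a = ȳ − b·x̄ = 501.305 − 23.666331·20.825 = 8.453664
ŷ(30.7) = a + b·30.7 = 8.453664 + 23.666331·30.7 = 735.010016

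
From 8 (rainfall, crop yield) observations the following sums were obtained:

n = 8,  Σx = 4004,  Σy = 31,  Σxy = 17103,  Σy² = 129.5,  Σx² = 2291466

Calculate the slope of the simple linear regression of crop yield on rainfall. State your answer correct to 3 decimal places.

0.006

Sxx = Σx² − (Σx)²/n = 2291466 − 2004002 = 287464
Sxy = Σxy − (Σx)(Σy)/n = 17103 − 15515.5 = 1587.5
b = Sxy/Sxx = 1587.5/287464 = 0.005522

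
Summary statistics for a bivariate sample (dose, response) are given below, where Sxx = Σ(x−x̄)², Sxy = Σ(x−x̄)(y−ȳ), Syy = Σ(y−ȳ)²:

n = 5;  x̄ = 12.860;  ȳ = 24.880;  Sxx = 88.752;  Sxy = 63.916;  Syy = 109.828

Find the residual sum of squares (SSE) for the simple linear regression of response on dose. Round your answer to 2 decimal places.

b = Sxy/Sxx = 63.916/88.752 = 0.720164
SSE = Syy − b·Sxy = 109.828 − 0.720164·63.916 = 63.797994

63.80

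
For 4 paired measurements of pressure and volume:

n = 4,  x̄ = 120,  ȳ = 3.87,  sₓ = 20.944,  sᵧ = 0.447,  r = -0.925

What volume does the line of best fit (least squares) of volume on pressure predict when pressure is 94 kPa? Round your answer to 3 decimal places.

4.383

b = r · sᵧ/sₓ = -0.925 · 0.447/20.944 = -0.019742
a = ȳ − b·x̄ = 3.87 − (-0.019742)·120 = 6.239032
ŷ(94) = a + b·94 = 6.239032 + (-0.019742)·94 = 4.383290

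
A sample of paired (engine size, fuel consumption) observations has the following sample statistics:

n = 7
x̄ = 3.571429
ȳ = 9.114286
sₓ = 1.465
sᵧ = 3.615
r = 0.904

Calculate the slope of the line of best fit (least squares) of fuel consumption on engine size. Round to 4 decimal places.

2.2307

b = r · sᵧ/sₓ = 0.904 · 3.615/1.465 = 2.230689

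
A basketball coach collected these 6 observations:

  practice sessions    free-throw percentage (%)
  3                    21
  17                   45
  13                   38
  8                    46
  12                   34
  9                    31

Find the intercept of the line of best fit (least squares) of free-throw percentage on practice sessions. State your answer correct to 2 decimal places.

n = 6, Σx = 62, Σy = 215, Σxy = 2377, Σx² = 756
Sxx = Σx² − (Σx)²/n = 756 − 640.666667 = 115.333333
Sxy = Σxy − (Σx)(Σy)/n = 2377 − 2221.666667 = 155.333333
b = Sxy/Sxx = 155.333333/115.333333 = 1.346821
a = ȳ − b·x̄ = 35.833333 − 1.346821·10.333333 = 21.916185

21.92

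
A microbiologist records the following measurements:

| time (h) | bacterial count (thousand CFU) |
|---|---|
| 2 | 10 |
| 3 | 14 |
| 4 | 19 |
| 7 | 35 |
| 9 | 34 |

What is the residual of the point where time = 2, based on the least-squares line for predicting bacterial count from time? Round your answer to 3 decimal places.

n = 5, Σx = 25, Σy = 112, Σxy = 689, Σx² = 159
Sxx = Σx² − (Σx)²/n = 159 − 125 = 34
Sxy = Σxy − (Σx)(Σy)/n = 689 − 560 = 129
b = Sxy/Sxx = 129/34 = 3.794118
a = ȳ − b·x̄ = 22.4 − 3.794118·5 = 3.429412
ŷ(2) = 3.429412 + 3.794118·2 = 11.017647
residual = y − ŷ = 10 − 11.017647 = -1.017647

-1.018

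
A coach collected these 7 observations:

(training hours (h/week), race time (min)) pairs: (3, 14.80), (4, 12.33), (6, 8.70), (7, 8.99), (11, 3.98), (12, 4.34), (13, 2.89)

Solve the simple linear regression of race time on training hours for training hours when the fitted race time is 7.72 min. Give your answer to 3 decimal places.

8.258

n = 7, Σx = 56, Σy = 56.03, Σxy = 342.28, Σx² = 544
Sxx = Σx² − (Σx)²/n = 544 − 448 = 96
Sxy = Σxy − (Σx)(Σy)/n = 342.28 − 448.24 = -105.96
b = Sxy/Sxx = -105.96/96 = -1.10375
a = ȳ − b·x̄ = 8.004286 − (-1.10375)·8 = 16.834286
Set a + b·x = 7.72: x = (7.72 − 16.834286) / (-1.10375) = 8.257564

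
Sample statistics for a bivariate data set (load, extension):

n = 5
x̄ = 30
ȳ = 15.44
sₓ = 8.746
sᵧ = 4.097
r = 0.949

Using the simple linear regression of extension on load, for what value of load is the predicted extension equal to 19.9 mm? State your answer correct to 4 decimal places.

b = r · sᵧ/sₓ = 0.949 · 4.097/8.746 = 0.444552
a = ȳ − b·x̄ = 15.44 − 0.444552·30 = 2.103436
Set a + b·x = 19.9: x = (19.9 − 2.103436) / 0.444552 = 40.032569

40.0326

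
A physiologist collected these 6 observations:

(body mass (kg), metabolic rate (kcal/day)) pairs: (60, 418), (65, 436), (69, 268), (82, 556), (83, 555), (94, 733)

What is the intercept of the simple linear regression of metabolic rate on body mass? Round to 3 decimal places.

-279.055

n = 6, Σx = 453, Σy = 2966, Σxy = 232471, Σx² = 35035
Sxx = Σx² − (Σx)²/n = 35035 − 34201.5 = 833.5
Sxy = Σxy − (Σx)(Σy)/n = 232471 − 223933 = 8538
b = Sxy/Sxx = 8538/833.5 = 10.243551
a = ȳ − b·x̄ = 494.333333 − 10.243551·75.5 = -279.054789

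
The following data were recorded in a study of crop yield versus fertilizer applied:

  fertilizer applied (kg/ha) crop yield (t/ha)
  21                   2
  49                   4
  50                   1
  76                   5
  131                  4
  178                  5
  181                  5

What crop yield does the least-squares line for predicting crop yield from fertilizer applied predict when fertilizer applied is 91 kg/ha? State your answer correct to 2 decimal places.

n = 7, Σx = 686, Σy = 26, Σxy = 2987, Σx² = 92724
Sxx = Σx² − (Σx)²/n = 92724 − 67228 = 25496
Sxy = Σxy − (Σx)(Σy)/n = 2987 − 2548 = 439
b = Sxy/Sxx = 439/25496 = 0.017218
a = ȳ − b·x̄ = 3.714286 − 0.017218·98 = 2.026884
ŷ(91) = a + b·91 = 2.026884 + 0.017218·91 = 3.593757

3.59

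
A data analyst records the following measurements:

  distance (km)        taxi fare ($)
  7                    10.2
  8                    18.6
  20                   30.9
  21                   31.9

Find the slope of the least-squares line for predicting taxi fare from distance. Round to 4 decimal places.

n = 4, Σx = 56, Σy = 91.6, Σxy = 1508.1, Σx² = 954
Sxx = Σx² − (Σx)²/n = 954 − 784 = 170
Sxy = Σxy − (Σx)(Σy)/n = 1508.1 − 1282.4 = 225.7
b = Sxy/Sxx = 225.7/170 = 1.327647

1.3276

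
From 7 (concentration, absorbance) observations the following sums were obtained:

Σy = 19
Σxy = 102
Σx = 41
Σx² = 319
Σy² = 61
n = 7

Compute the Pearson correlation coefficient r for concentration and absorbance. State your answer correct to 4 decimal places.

-0.3405

Sxx = Σx² − (Σx)²/n = 319 − 240.142857 = 78.857143
Sxy = Σxy − (Σx)(Σy)/n = 102 − 111.285714 = -9.285714
Syy = Σy² − (Σy)²/n = 61 − 51.571429 = 9.428571
r = Sxy/√(Sxx·Syy) = -9.285714/√(743.510204) = -9.285714/27.267384 = -0.340543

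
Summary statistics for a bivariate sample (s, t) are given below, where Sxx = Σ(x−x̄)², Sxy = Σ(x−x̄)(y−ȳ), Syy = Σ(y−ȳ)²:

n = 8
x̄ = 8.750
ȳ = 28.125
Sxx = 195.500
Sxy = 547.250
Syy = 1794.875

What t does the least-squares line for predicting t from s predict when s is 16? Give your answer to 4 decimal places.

b = Sxy/Sxx = 547.25/195.5 = 2.799233
a = ȳ − b·x̄ = 28.125 − 2.799233·8.75 = 3.631714
ŷ(16) = a + b·16 = 3.631714 + 2.799233·16 = 48.419437

48.4194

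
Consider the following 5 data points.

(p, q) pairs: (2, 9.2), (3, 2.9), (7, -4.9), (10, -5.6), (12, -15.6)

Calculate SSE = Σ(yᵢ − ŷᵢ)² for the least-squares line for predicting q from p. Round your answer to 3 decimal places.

30.561

n = 5, Σx = 34, Σy = -14, Σxy = -250.4, Σx² = 306, Σy² = 391.78
Sxx = Σx² − (Σx)²/n = 306 − 231.2 = 74.8
Sxy = Σxy − (Σx)(Σy)/n = -250.4 − (-95.2) = -155.2
Syy = Σy² − (Σy)²/n = 391.78 − 39.2 = 352.58
b = Sxy/Sxx = -155.2/74.8 = -2.074866
SSE = Syy − b·Sxy = 352.58 − (-2.074866)·(-155.2) = 30.560749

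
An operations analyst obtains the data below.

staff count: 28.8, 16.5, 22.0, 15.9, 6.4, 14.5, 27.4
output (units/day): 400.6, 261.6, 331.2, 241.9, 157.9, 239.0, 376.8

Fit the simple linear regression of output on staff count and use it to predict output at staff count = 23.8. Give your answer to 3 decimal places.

n = 7, Σx = 131.5, Σy = 2009, Σxy = 41786.67, Σx² = 2840.47
Sxx = Σx² − (Σx)²/n = 2840.47 − 2470.321429 = 370.148571
Sxy = Σxy − (Σx)(Σy)/n = 41786.67 − 37740.5 = 4046.17
b = Sxy/Sxx = 4046.17/370.148571 = 10.931205
a = ȳ − b·x̄ = 287 − 10.931205·18.785714 = 81.649502
ŷ(23.8) = a + b·23.8 = 81.649502 + 10.931205·23.8 = 341.812186

341.812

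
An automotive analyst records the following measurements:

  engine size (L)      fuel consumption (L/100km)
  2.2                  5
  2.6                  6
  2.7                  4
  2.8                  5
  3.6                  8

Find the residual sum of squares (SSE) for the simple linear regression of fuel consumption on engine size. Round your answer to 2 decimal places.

n = 5, Σx = 13.9, Σy = 28, Σxy = 80.2, Σx² = 39.69, Σy² = 166
Sxx = Σx² − (Σx)²/n = 39.69 − 38.642 = 1.048
Sxy = Σxy − (Σx)(Σy)/n = 80.2 − 77.84 = 2.36
Syy = Σy² − (Σy)²/n = 166 − 156.8 = 9.2
b = Sxy/Sxx = 2.36/1.048 = 2.251908
SSE = Syy − b·Sxy = 9.2 − 2.251908·2.36 = 3.885496

3.89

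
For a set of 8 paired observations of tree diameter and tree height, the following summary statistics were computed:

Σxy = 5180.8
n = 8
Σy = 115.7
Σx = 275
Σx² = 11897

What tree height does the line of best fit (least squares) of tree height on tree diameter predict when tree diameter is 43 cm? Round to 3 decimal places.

Sxx = Σx² − (Σx)²/n = 11897 − 9453.125 = 2443.875
Sxy = Σxy − (Σx)(Σy)/n = 5180.8 − 3977.1875 = 1203.6125
b = Sxy/Sxx = 1203.6125/2443.875 = 0.492502
a = ȳ − b·x̄ = 14.4625 − 0.492502·34.375 = -2.467245
ŷ(43) = a + b·43 = -2.467245 + 0.492502·43 = 18.710327

18.710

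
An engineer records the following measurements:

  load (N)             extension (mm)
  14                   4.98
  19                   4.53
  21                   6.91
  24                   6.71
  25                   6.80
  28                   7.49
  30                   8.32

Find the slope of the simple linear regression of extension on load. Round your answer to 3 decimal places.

0.218

n = 7, Σx = 161, Σy = 45.74, Σxy = 1091.26, Σx² = 3883
Sxx = Σx² − (Σx)²/n = 3883 − 3703 = 180
Sxy = Σxy − (Σx)(Σy)/n = 1091.26 − 1052.02 = 39.24
b = Sxy/Sxx = 39.24/180 = 0.218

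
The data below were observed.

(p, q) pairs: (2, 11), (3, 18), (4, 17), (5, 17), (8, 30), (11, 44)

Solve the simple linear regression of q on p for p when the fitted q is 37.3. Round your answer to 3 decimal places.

9.670

n = 6, Σx = 33, Σy = 137, Σxy = 953, Σx² = 239
Sxx = Σx² − (Σx)²/n = 239 − 181.5 = 57.5
Sxy = Σxy − (Σx)(Σy)/n = 953 − 753.5 = 199.5
b = Sxy/Sxx = 199.5/57.5 = 3.469565
a = ȳ − b·x̄ = 22.833333 − 3.469565·5.5 = 3.750725
Set a + b·x = 37.3: x = (37.3 − 3.750725) / 3.469565 = 9.669591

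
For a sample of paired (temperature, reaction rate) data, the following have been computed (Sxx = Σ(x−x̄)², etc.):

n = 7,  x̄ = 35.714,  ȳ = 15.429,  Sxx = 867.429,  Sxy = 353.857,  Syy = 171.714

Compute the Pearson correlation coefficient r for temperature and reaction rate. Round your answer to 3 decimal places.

r = Sxy/√(Sxx·Syy) = 353.857/√(148949.703306) = 353.857/385.940026 = 0.916870

0.917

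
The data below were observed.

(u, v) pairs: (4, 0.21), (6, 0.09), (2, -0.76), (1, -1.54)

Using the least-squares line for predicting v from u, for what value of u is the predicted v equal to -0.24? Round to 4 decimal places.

4.0456

n = 4, Σx = 13, Σy = -2, Σxy = -1.68, Σx² = 57
Sxx = Σx² − (Σx)²/n = 57 − 42.25 = 14.75
Sxy = Σxy − (Σx)(Σy)/n = -1.68 − (-6.5) = 4.82
b = Sxy/Sxx = 4.82/14.75 = 0.326780
a = ȳ − b·x̄ = -0.5 − 0.326780·3.25 = -1.562034
Set a + b·x = -0.24: x = (-0.24 − (-1.562034)) / 0.326780 = 4.045643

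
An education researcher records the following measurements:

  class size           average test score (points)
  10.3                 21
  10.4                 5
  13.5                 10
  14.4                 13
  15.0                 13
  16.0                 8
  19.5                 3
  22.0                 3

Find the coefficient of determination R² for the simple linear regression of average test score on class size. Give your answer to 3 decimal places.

n = 8, Σx = 121.1, Σy = 76, Σxy = 1038, Σx² = 1949.11, Σy² = 986
Sxx = Σx² − (Σx)²/n = 1949.11 − 1833.15125 = 115.95875
Sxy = Σxy − (Σx)(Σy)/n = 1038 − 1150.45 = -112.45
Syy = Σy² − (Σy)²/n = 986 − 722 = 264
R² = Sxy²/(Sxx·Syy) = (-112.45)²/(115.95875·264) = 0.413058

0.413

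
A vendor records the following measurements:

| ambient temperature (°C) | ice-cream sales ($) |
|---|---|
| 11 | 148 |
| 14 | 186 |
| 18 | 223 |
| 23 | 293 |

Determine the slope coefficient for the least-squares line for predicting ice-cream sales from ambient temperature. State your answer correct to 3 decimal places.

n = 4, Σx = 66, Σy = 850, Σxy = 14985, Σx² = 1170
Sxx = Σx² − (Σx)²/n = 1170 − 1089 = 81
Sxy = Σxy − (Σx)(Σy)/n = 14985 − 14025 = 960
b = Sxy/Sxx = 960/81 = 11.851852

11.852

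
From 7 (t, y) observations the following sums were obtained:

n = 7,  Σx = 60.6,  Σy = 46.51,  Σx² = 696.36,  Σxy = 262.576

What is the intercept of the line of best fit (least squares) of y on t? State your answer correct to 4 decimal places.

13.7050

Sxx = Σx² − (Σx)²/n = 696.36 − 524.622857 = 171.737143
Sxy = Σxy − (Σx)(Σy)/n = 262.576 − 402.643714 = -140.067714
b = Sxy/Sxx = -140.067714/171.737143 = -0.815594
a = ȳ − b·x̄ = 6.644286 − (-0.815594)·8.657143 = 13.704996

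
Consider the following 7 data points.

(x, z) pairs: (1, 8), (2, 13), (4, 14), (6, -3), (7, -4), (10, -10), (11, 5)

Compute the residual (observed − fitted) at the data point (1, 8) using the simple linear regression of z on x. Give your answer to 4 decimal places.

-2.8750

n = 7, Σx = 41, Σy = 23, Σxy = -1, Σx² = 327
Sxx = Σx² − (Σx)²/n = 327 − 240.142857 = 86.857143
Sxy = Σxy − (Σx)(Σy)/n = -1 − 134.714286 = -135.714286
b = Sxy/Sxx = -135.714286/86.857143 = -1.5625
a = ȳ − b·x̄ = 3.285714 − (-1.5625)·5.857143 = 12.4375
ŷ(1) = 12.4375 + (-1.5625)·1 = 10.875
residual = y − ŷ = 8 − 10.875 = -2.875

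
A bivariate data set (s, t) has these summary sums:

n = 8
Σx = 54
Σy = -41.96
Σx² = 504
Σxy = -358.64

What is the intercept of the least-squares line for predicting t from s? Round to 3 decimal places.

-1.596

Sxx = Σx² − (Σx)²/n = 504 − 364.5 = 139.5
Sxy = Σxy − (Σx)(Σy)/n = -358.64 − (-283.23) = -75.41
b = Sxy/Sxx = -75.41/139.5 = -0.540573
a = ȳ − b·x̄ = -5.245 − (-0.540573)·6.75 = -1.596129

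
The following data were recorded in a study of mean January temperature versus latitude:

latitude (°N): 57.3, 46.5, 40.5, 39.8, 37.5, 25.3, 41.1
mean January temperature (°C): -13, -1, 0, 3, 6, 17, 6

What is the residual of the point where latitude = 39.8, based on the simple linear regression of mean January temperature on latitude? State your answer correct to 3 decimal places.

-0.805

n = 7, Σx = 288, Σy = 18, Σxy = 229.7, Σx² = 12405.38
Sxx = Σx² − (Σx)²/n = 12405.38 − 11849.142857 = 556.237143
Sxy = Σxy − (Σx)(Σy)/n = 229.7 − 740.571429 = -510.871429
b = Sxy/Sxx = -510.871429/556.237143 = -0.918442
a = ȳ − b·x̄ = 2.571429 − (-0.918442)·41.142857 = 40.358747
ŷ(39.8) = 40.358747 + (-0.918442)·39.8 = 3.804765
residual = y − ŷ = 3 − 3.804765 = -0.804765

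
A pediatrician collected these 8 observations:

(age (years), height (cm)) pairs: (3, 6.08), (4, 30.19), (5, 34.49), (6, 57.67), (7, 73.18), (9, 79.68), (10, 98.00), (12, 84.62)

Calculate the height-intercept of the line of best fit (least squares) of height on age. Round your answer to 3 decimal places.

n = 8, Σx = 56, Σy = 463.91, Σxy = 3882.29, Σx² = 460
Sxx = Σx² − (Σx)²/n = 460 − 392 = 68
Sxy = Σxy − (Σx)(Σy)/n = 3882.29 − 3247.37 = 634.92
b = Sxy/Sxx = 634.92/68 = 9.337059
a = ȳ − b·x̄ = 57.98875 − 9.337059·7 = -7.370662

-7.371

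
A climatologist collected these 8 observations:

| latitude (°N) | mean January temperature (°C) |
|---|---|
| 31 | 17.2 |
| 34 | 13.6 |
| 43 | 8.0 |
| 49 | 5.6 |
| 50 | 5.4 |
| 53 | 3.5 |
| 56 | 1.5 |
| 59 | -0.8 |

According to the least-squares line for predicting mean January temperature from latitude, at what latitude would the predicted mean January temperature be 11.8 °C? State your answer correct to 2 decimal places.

n = 8, Σx = 375, Σy = 54, Σxy = 2106.3, Σx² = 18293
Sxx = Σx² − (Σx)²/n = 18293 − 17578.125 = 714.875
Sxy = Σxy − (Σx)(Σy)/n = 2106.3 − 2531.25 = -424.95
b = Sxy/Sxx = -424.95/714.875 = -0.594440
a = ȳ − b·x̄ = 6.75 − (-0.594440)·46.875 = 34.614356
Set a + b·x = 11.8: x = (11.8 − 34.614356) / (-0.594440) = 38.379603

38.38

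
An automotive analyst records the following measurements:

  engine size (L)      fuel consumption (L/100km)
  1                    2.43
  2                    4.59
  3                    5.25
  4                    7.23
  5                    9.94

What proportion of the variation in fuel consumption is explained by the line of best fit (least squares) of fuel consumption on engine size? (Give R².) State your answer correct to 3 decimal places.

n = 5, Σx = 15, Σy = 29.44, Σxy = 105.98, Σx² = 55, Σy² = 205.612
Sxx = Σx² − (Σx)²/n = 55 − 45 = 10
Sxy = Σxy − (Σx)(Σy)/n = 105.98 − 88.32 = 17.66
Syy = Σy² − (Σy)²/n = 205.612 − 173.34272 = 32.26928
R² = Sxy²/(Sxx·Syy) = (17.66)²/(10·32.26928) = 0.966478

0.966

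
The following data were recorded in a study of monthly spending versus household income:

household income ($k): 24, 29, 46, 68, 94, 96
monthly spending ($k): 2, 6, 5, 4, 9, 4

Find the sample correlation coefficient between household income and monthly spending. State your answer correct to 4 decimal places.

0.4531

n = 6, Σx = 357, Σy = 30, Σxy = 1954, Σx² = 26209, Σy² = 178
Sxx = Σx² − (Σx)²/n = 26209 − 21241.5 = 4967.5
Sxy = Σxy − (Σx)(Σy)/n = 1954 − 1785 = 169
Syy = Σy² − (Σy)²/n = 178 − 150 = 28
r = Sxy/√(Sxx·Syy) = 169/√(139090) = 169/372.947718 = 0.453147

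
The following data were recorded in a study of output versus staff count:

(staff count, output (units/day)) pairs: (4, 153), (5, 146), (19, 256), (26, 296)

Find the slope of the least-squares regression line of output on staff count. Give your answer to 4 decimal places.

6.9155

n = 4, Σx = 54, Σy = 851, Σxy = 13902, Σx² = 1078
Sxx = Σx² − (Σx)²/n = 1078 − 729 = 349
Sxy = Σxy − (Σx)(Σy)/n = 13902 − 11488.5 = 2413.5
b = Sxy/Sxx = 2413.5/349 = 6.915473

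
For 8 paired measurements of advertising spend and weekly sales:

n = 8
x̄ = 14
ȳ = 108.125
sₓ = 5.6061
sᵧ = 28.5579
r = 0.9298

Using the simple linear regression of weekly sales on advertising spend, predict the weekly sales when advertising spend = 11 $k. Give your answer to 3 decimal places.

93.916

b = r · sᵧ/sₓ = 0.9298 · 28.5579/5.6061 = 4.736472
a = ȳ − b·x̄ = 108.125 − 4.736472·14 = 41.814393
ŷ(11) = a + b·11 = 41.814393 + 4.736472·11 = 93.915584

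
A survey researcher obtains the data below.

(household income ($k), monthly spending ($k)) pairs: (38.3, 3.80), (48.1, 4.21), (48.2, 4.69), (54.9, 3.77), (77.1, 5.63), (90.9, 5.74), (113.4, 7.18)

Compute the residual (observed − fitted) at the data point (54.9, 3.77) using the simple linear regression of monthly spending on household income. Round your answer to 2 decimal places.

n = 7, Σx = 470.9, Σy = 35.02, Σxy = 2551.123, Σx² = 36184.53
Sxx = Σx² − (Σx)²/n = 36184.53 − 31678.115714 = 4506.414286
Sxy = Σxy − (Σx)(Σy)/n = 2551.123 − 2355.845429 = 195.277571
b = Sxy/Sxx = 195.277571/4506.414286 = 0.043333
a = ȳ − b·x̄ = 5.002857 − 0.043333·67.271429 = 2.087768
ŷ(54.9) = 2.087768 + 0.043333·54.9 = 4.466763
residual = y − ŷ = 3.77 − 4.466763 = -0.696763

-0.70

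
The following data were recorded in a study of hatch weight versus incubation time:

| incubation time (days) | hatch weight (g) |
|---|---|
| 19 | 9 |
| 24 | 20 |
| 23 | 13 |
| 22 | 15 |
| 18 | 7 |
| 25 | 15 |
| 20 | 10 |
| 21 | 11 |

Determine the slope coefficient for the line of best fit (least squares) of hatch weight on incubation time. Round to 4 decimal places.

n = 8, Σx = 172, Σy = 100, Σxy = 2212, Σx² = 3740
Sxx = Σx² − (Σx)²/n = 3740 − 3698 = 42
Sxy = Σxy − (Σx)(Σy)/n = 2212 − 2150 = 62
b = Sxy/Sxx = 62/42 = 1.476190

1.4762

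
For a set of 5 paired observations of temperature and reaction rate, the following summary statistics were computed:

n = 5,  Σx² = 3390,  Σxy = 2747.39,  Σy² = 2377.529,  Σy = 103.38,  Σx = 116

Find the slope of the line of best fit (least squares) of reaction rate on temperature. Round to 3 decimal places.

Sxx = Σx² − (Σx)²/n = 3390 − 2691.2 = 698.8
Sxy = Σxy − (Σx)(Σy)/n = 2747.39 − 2398.416 = 348.974
b = Sxy/Sxx = 348.974/698.8 = 0.499390

0.499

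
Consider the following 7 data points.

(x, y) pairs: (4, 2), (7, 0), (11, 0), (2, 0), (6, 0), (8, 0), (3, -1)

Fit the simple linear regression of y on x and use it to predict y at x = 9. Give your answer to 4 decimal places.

0.0971

n = 7, Σx = 41, Σy = 1, Σxy = 5, Σx² = 299
Sxx = Σx² − (Σx)²/n = 299 − 240.142857 = 58.857143
Sxy = Σxy − (Σx)(Σy)/n = 5 − 5.857143 = -0.857143
b = Sxy/Sxx = -0.857143/58.857143 = -0.014563
a = ȳ − b·x̄ = 0.142857 − (-0.014563)·5.857143 = 0.228155
ŷ(9) = a + b·9 = 0.228155 + (-0.014563)·9 = 0.097087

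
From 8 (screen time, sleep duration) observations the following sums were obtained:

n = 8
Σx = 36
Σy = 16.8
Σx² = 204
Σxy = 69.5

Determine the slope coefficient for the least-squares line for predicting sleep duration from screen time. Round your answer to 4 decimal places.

-0.1452

Sxx = Σx² − (Σx)²/n = 204 − 162 = 42
Sxy = Σxy − (Σx)(Σy)/n = 69.5 − 75.6 = -6.1
b = Sxy/Sxx = -6.1/42 = -0.145238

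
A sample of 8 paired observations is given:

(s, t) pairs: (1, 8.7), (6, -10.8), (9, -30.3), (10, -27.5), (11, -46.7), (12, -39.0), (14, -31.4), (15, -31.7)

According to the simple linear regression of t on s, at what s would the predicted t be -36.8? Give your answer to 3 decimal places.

n = 8, Σx = 78, Σy = -208.7, Σxy = -2500.6, Σx² = 904
Sxx = Σx² − (Σx)²/n = 904 − 760.5 = 143.5
Sxy = Σxy − (Σx)(Σy)/n = -2500.6 − (-2034.825) = -465.775
b = Sxy/Sxx = -465.775/143.5 = -3.245819
a = ȳ − b·x̄ = -26.0875 − (-3.245819)·9.75 = 5.559233
Set a + b·x = -36.8: x = (-36.8 − 5.559233) / (-3.245819) = 13.050400

13.050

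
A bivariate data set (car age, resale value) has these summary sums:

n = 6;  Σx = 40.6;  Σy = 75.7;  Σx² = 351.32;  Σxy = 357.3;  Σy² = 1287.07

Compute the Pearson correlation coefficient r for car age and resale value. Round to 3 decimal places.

-0.972

Sxx = Σx² − (Σx)²/n = 351.32 − 274.726667 = 76.593333
Sxy = Σxy − (Σx)(Σy)/n = 357.3 − 512.236667 = -154.936667
Syy = Σy² − (Σy)²/n = 1287.07 − 955.081667 = 331.988333
r = Sxy/√(Sxx·Syy) = -154.936667/√(25428.093078) = -154.936667/159.461886 = -0.971622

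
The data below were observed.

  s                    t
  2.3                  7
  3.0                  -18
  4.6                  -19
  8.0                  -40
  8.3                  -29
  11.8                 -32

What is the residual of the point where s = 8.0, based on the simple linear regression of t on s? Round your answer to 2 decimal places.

-12.34

n = 6, Σx = 38, Σy = -131, Σxy = -1063.6, Σx² = 307.58
Sxx = Σx² − (Σx)²/n = 307.58 − 240.666667 = 66.913333
Sxy = Σxy − (Σx)(Σy)/n = -1063.6 − (-829.666667) = -233.933333
b = Sxy/Sxx = -233.933333/66.913333 = -3.496065
a = ȳ − b·x̄ = -21.833333 − (-3.496065)·6.333333 = 0.308409
ŷ(8.0) = 0.308409 + (-3.496065)·8 = -27.660108
residual = y − ŷ = -40 − (-27.660108) = -12.339892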